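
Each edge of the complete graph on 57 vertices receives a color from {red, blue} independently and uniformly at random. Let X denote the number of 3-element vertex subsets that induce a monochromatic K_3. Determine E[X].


Let X = Σ_S X_S over the C(57, 3) = 29260 subsets S of size 3, where X_S = 1 if the K_3 on S is monochromatic.
For a fixed S, the K_3 on S has C(3, 2) = 3 edges. P[all 3 edges red] = (1/2)^3, and likewise for blue, so P[monochromatic] = 2·(1/2)^3 = 2^{1 − 3} = 1/4.
By linearity: E[X] = C(57, 3) · 2^{1 − 3} = 29260 · 1/4 = 7315.
Numerically: E[X] ≈ 7315.000000.

E[X] = C(57,3)·2^(1−C(3,2)) = 7315 ≈ 7315.000000.


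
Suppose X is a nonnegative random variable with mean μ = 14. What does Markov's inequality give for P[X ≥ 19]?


μ = E[X] = 14, a = 19.
Markov: P[X ≥ 19] ≤ μ/a = (14)/19 = 14/19.
Numerically: ≈ 0.737.
(Since a = 19 > μ = 14.000, the bound 14/19 is < 1 and informative.)

P[X ≥ 19] ≤ 14/19 ≈ 0.737.


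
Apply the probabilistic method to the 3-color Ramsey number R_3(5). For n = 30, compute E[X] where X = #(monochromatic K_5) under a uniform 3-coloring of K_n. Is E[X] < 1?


E[X] = C(30, 5) · 3^{1 − 10} = 142506 · 3^{−9} = 142506/19683.
As a reduced fraction: E[X] = 5278/729 ≈ 7.240.
Is E[X] < 1? NO.
Since E[X] ≥ 1, the first-moment bound is inconclusive at n = 30; it does NOT by itself certify R_3(5) > 30.

E[X] = 5278/729 ≈ 7.240; E[X] ≥ 1; first-moment method inconclusive here.


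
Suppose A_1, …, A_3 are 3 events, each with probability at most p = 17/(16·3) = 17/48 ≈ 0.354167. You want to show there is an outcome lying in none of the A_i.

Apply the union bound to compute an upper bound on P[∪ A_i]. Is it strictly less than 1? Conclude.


Union bound: P[∪_{i=1}^{3} A_i] ≤ Σ_i P[A_i] ≤ 3·p = 3·(17/48) = 17/16.
Numerically: 17/16 ≈ 1.062500.
Is 17/16 < 1? NO.
Since the bound 17/16 is ≥ 1, the union bound is uninformative here; it does NOT by itself certify existence.

3·p = 17/16 ≈ 1.062500; existence NOT certified by the union bound.


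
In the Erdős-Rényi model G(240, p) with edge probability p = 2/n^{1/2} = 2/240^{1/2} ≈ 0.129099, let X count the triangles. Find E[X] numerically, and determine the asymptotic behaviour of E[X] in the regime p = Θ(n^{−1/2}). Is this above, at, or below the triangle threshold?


Number of potential triangles: C(240, 3) = 2275280.
Each occurs with probability p³ ≈ (0.129099)³ ≈ 2.15165741e-03.
By linearity: E[X] = C(240, 3)·p³ ≈ 2275280 · 2.15165741e-03 ≈ 4895.623082.
Since α = 1/2 < 1, p = c/n^{1/2} ≫ 1/n is above the triangle threshold p ~ 1/n. Asymptotically E[X] ~ (c³/6)·n^{3(1−α)} = (2³/6)·n^{1.5} → ∞; triangles are abundant w.h.p.

E[X] ≈ 4895.623082; in regime p = Θ(1/n^{1/2}) E[X] diverges (above the triangle threshold p ~ 1/n).


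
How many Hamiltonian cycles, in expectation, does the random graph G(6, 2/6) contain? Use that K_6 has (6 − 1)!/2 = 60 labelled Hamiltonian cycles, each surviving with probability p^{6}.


K_6 has (6 − 1)!/2 = 60 labelled Hamiltonian cycles.
For each such Hamiltonian cycle H, let X_H = 1 if all 6 edges of H are present in G. Then P[X_H = 1] = p^{6} = (1/3)^{6} = 1/729.
Summing the indicators: E[X] = Σ_H E[X_H] = 60 · p^{6} = 60 · 1/729 = 20/243.
Numerically: E[X] ≈ 0.0823.

E[X] = 60 · (1/3)^{6} = 20/243 ≈ 0.0823.


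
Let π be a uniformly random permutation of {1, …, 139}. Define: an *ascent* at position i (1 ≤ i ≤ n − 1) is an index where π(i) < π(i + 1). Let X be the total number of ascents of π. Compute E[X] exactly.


Write X = Σ X_I over i = 1, …, 138, with X_I the indicator of one ascent.
There are 138 indicators.
For each fixed i, the pair (π(i), π(i+1)) is a uniformly random ordered pair of distinct values from {1, …, 139}; by symmetry P[π(i) < π(i+1)] = 1/2.
By linearity: E[X] = 138 · (1/2) = (139 − 1) · (1/2) = 69 ≈ 69.000.

E[X] = 69 = 69.000.


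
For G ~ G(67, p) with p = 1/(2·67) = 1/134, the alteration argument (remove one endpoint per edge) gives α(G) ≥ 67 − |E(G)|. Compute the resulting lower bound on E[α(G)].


E[|E(G)|] = C(67, 2)·p = 2211 · (1/134) = 33/2.
E[α(G)] ≥ n − E[|E(G)|] = 67 − 33/2 = 101/2.
Numerically: ≈ 50.500000.
(This is only a lower bound; the true E[α(G)] may be larger.)

E[α(G)] ≥ 101/2 ≈ 50.500000.


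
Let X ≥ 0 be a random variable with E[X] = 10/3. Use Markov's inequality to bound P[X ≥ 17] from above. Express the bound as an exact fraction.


μ = E[X] = 10/3, a = 17.
Markov: P[X ≥ 17] ≤ μ/a = (10/3)/17 = 10/51.
Numerically: ≈ 0.19608.
(Since a = 17 > μ = 3.33333, the bound 10/51 is < 1 and informative.)

P[X ≥ 17] ≤ 10/51 ≈ 0.19608.


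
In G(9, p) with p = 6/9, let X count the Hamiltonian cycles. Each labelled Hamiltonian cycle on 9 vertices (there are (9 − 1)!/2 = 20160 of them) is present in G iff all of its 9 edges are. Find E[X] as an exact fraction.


K_9 has (9 − 1)!/2 = 20160 labelled Hamiltonian cycles.
For each such Hamiltonian cycle H, let X_H = 1 if all 9 edges of H are present in G. Then P[X_H = 1] = p^{9} = (2/3)^{9} = 512/19683.
Summing the indicators: E[X] = Σ_H E[X_H] = 20160 · p^{9} = 20160 · 512/19683 = 1146880/2187.
Numerically: E[X] ≈ 524.

E[X] = 20160 · (2/3)^{9} = 1146880/2187 ≈ 524.


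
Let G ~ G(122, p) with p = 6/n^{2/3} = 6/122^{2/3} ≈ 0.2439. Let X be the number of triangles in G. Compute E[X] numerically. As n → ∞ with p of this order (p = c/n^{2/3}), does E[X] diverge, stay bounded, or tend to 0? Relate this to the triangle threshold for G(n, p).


Number of potential triangles: C(122, 3) = 295240.
Each occurs with probability p³ ≈ (0.2439)³ ≈ 1.451223e-02.
By linearity: E[X] = C(122, 3)·p³ ≈ 295240 · 1.451223e-02 ≈ 4284.5902.
Since α = 2/3 < 1, p = c/n^{2/3} ≫ 1/n is above the triangle threshold p ~ 1/n. Asymptotically E[X] ~ (c³/6)·n^{3(1−α)} = (6³/6)·n^{1} → ∞; triangles are abundant w.h.p.

E[X] ≈ 4284.5902; in regime p = Θ(1/n^{2/3}) E[X] diverges (above the triangle threshold p ~ 1/n).


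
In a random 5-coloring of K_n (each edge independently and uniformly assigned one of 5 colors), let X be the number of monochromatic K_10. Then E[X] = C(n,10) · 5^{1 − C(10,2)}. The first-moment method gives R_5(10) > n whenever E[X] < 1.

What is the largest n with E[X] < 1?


We need C(n, 10) · 5^{1 − 45} < 1, i.e. C(n, 10) < 5^{45 − 1} = 5684341886080801486968994140625.
Check values of n near the boundary:
  n = 5389: C(5389, 10) = 5645340767466558997768874792926; 5645340767466558997768874792926 < 5684341886080801486968994140625? YES
  n = 5390: C(5390, 10) = 5655833965919099070255434039753; 5655833965919099070255434039753 < 5684341886080801486968994140625? YES
  n = 5391: C(5391, 10) = 5666344714787188828795213697883; 5666344714787188828795213697883 < 5684341886080801486968994140625? YES
  n = 5392: C(5392, 10) = 5676873040158402483252283957448; 5676873040158402483252283957448 < 5684341886080801486968994140625? YES
  n = 5393: C(5393, 10) = 5687418968154238267170642278008; 5687418968154238267170642278008 < 5684341886080801486968994140625? NO
The largest n with C(n, 10) < 5684341886080801486968994140625 is n = 5392 (where E[X] = 5676873040158402483252283957448/5684341886080801486968994140625 ≈ 0.99869). Hence R_5(10) > 5392, i.e. R_5(10) ≥ 5393.

Largest n = 5392; hence R_5(10) > 5392.


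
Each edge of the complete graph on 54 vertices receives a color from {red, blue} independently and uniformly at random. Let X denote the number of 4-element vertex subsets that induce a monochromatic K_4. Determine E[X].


Let X = Σ_S X_S over the C(54, 4) = 316251 subsets S of size 4, where X_S = 1 if the K_4 on S is monochromatic.
For a fixed S, the K_4 on S has C(4, 2) = 6 edges. P[all 6 edges red] = (1/2)^6, and likewise for blue, so P[monochromatic] = 2·(1/2)^6 = 2^{1 − 6} = 1/32.
By linearity of expectation: E[X] = C(54, 4) · 2^{1 − 6} = 316251 · 1/32 = 316251/32.
Numerically: E[X] ≈ 9882.843750.

E[X] = C(54,4)·2^(1−C(4,2)) = 316251/32 ≈ 9882.843750.


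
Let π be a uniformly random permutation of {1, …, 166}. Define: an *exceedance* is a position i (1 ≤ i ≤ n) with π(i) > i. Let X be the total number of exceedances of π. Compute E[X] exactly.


Write X = Σ_{i=1}^{166} X_i, where X_i = 1_{π(i) > i}.
For each fixed i, π(i) is uniform over {1, …, 166} (marginal of a uniform permutation), so P[π(i) > i] = (n − i)/n. Summing: Σ_{i=1}^{166} (n − i)/n = (0 + 1 + … + 165)/166 = 166(166 − 1)/(2·166) = (166 − 1)/2.
Hence E[X] = Σ_{i=1}^{166} (166 − i)/166 = 165/2 ≈ 82.50000.

E[X] = 165/2 = 82.50000.


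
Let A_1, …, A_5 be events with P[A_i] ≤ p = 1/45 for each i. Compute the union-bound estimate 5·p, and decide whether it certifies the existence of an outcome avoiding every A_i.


Union bound: P[∪_{i=1}^{5} A_i] ≤ Σ_i P[A_i] ≤ 5·p = 5·(1/45) = 1/9.
Numerically: 1/9 ≈ 0.11111.
Is 1/9 < 1? YES.
Since P[∪ A_i] ≤ 1/9 < 1, the complement has P[∩ A_i^c] ≥ 1 − 1/9 = 8/9 > 0, so some outcome avoids every A_i.

5·p = 1/9 ≈ 0.11111; existence CERTIFIED by the union bound.


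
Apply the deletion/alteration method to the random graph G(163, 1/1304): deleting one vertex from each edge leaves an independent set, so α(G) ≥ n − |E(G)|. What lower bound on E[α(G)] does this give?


E[|E(G)|] = C(163, 2)·p = 13203 · (1/1304) = 81/8.
E[α(G)] ≥ n − E[|E(G)|] = 163 − 81/8 = 1223/8.
Numerically: ≈ 152.8750.
(This is only a lower bound; the true E[α(G)] may be larger.)

E[α(G)] ≥ 1223/8 ≈ 152.8750.


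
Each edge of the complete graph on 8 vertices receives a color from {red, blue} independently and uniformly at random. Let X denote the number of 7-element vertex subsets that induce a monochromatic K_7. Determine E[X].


Let X = Σ_S X_S over the C(8, 7) = 8 subsets S of size 7, where X_S = 1 if the K_7 on S is monochromatic.
For a fixed S, the K_7 on S has C(7, 2) = 21 edges. P[all 21 edges red] = (1/2)^21, and likewise for blue, so P[monochromatic] = 2·(1/2)^21 = 2^{1 − 21} = 1/1048576.
Summing: E[X] = C(8, 7) · 2^{1 − 21} = 8 · 1/1048576 = 1/131072.
Numerically: E[X] ≈ 0.000.

E[X] = C(8,7)·2^(1−C(7,2)) = 1/131072 ≈ 0.000.


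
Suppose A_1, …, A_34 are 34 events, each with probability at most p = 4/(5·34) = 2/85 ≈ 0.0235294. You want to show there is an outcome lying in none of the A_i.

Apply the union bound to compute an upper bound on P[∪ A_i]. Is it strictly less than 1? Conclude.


Union bound: P[∪_{i=1}^{34} A_i] ≤ Σ_i P[A_i] ≤ 34·p = 34·(2/85) = 4/5.
Numerically: 4/5 ≈ 0.8000000.
Is 4/5 < 1? YES.
Since P[∪ A_i] ≤ 4/5 < 1, the complement has P[∩ A_i^c] ≥ 1 − 4/5 = 1/5 > 0, so some outcome avoids every A_i.

34·p = 4/5 ≈ 0.8000000; existence CERTIFIED by the union bound.


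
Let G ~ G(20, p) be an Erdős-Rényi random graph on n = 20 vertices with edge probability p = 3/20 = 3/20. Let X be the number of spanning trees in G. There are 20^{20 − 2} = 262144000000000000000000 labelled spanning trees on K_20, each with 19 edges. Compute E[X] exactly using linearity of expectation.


K_20 has 20^{20 − 2} = 262144000000000000000000 labelled spanning trees.
For each such spanning tree H, let X_H = 1 if all 19 edges of H are present in G. Then P[X_H = 1] = p^{19} = (3/20)^{19} = 1162261467/5242880000000000000000000.
Summing the indicators: E[X] = Σ_H E[X_H] = 262144000000000000000000 · p^{19} = 262144000000000000000000 · 1162261467/5242880000000000000000000 = 1162261467/20.
Numerically: E[X] ≈ 5.81131e+07.

E[X] = 262144000000000000000000 · (3/20)^{19} = 1162261467/20 ≈ 5.81131e+07.


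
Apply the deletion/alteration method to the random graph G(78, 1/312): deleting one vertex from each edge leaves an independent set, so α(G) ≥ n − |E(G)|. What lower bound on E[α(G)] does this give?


E[|E(G)|] = C(78, 2)·p = 3003 · (1/312) = 77/8.
E[α(G)] ≥ n − E[|E(G)|] = 78 − 77/8 = 547/8.
Numerically: ≈ 68.375000.
(This is only a lower bound; the true E[α(G)] may be larger.)

E[α(G)] ≥ 547/8 ≈ 68.375000.


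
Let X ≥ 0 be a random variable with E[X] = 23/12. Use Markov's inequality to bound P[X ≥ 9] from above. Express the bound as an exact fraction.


μ = E[X] = 23/12, a = 9.
Markov: P[X ≥ 9] ≤ μ/a = (23/12)/9 = 23/108.
Numerically: ≈ 0.212963.
(Since a = 9 > μ = 1.916667, the bound 23/108 is < 1 and informative.)

P[X ≥ 9] ≤ 23/108 ≈ 0.212963.


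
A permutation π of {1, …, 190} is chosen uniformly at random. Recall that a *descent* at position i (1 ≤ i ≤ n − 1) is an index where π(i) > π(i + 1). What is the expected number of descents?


Write X = Σ X_I over i = 1, …, 189, with X_I the indicator of one descent.
There are 189 indicators.
For each fixed i, the pair (π(i), π(i+1)) is a uniformly random ordered pair of distinct values from {1, …, 190}; by symmetry P[π(i) > π(i+1)] = 1/2.
By linearity: E[X] = 189 · (1/2) = (190 − 1) · (1/2) = 189/2 ≈ 94.50000.

E[X] = 189/2 = 94.50000.


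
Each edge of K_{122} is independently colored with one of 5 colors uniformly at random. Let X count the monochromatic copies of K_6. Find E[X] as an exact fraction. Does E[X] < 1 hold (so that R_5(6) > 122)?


E[X] = C(122, 6) · 5^{1 − 15} = 4042116078 · 5^{−14} = 4042116078/6103515625.
As a reduced fraction: E[X] = 4042116078/6103515625 ≈ 0.6623.
Is E[X] < 1? YES.
Since E[X] < 1, there exists a 5-coloring of K_{122} with no monochromatic K_6; hence R_5(6) > 122.

E[X] = 4042116078/6103515625 ≈ 0.6623; E[X] < 1, so R_5(6) > 122.


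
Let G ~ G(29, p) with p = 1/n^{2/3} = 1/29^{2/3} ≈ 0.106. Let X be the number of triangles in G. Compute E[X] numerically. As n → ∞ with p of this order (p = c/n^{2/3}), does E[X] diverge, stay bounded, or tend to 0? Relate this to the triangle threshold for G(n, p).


Number of potential triangles: C(29, 3) = 3654.
Each occurs with probability p³ ≈ (0.106)³ ≈ 1.18906e-03.
By linearity: E[X] = C(29, 3)·p³ ≈ 3654 · 1.18906e-03 ≈ 4.345.
Since α = 2/3 < 1, p = c/n^{2/3} ≫ 1/n is above the triangle threshold p ~ 1/n. Asymptotically E[X] ~ (c³/6)·n^{3(1−α)} = (1³/6)·n^{1} → ∞; triangles are abundant w.h.p.

E[X] ≈ 4.345; in regime p = Θ(1/n^{2/3}) E[X] diverges (above the triangle threshold p ~ 1/n).


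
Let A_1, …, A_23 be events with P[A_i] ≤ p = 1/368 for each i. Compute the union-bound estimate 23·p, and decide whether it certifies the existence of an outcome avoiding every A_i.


Union bound: P[∪_{i=1}^{23} A_i] ≤ Σ_i P[A_i] ≤ 23·p = 23·(1/368) = 1/16.
Numerically: 1/16 ≈ 0.062.
Is 1/16 < 1? YES.
Since P[∪ A_i] ≤ 1/16 < 1, the complement has P[∩ A_i^c] ≥ 1 − 1/16 = 15/16 > 0, so some outcome avoids every A_i.

23·p = 1/16 ≈ 0.062; existence CERTIFIED by the union bound.


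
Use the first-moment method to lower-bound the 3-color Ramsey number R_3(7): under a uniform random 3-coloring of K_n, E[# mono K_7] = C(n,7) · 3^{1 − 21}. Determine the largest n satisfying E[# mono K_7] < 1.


We need C(n, 7) · 3^{1 − 21} < 1, i.e. C(n, 7) < 3^{21 − 1} = 3486784401.
Check values of n near the boundary:
  n = 78: C(78, 7) = 2641902120; 2641902120 < 3486784401? YES
  n = 79: C(79, 7) = 2898753715; 2898753715 < 3486784401? YES
  n = 80: C(80, 7) = 3176716400; 3176716400 < 3486784401? YES
  n = 81: C(81, 7) = 3477216600; 3477216600 < 3486784401? YES
  n = 82: C(82, 7) = 3801756816; 3801756816 < 3486784401? NO
  n = 83: C(83, 7) = 4151918628; 4151918628 < 3486784401? NO
  n = 84: C(84, 7) = 4529365776; 4529365776 < 3486784401? NO
The largest n with C(n, 7) < 3486784401 is n = 81 (where E[X] = 42928600/43046721 ≈ 0.99726). Hence R_3(7) > 81, i.e. R_3(7) ≥ 82.

Largest n = 81; hence R_3(7) > 81.


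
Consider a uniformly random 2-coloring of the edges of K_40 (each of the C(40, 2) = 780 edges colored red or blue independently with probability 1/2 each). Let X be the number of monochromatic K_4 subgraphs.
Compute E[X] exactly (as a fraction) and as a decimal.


Let X = Σ_S X_S over the C(40, 4) = 91390 subsets S of size 4, where X_S = 1 if the K_4 on S is monochromatic.
For a fixed S, the K_4 on S has C(4, 2) = 6 edges. P[all 6 edges red] = (1/2)^6, and likewise for blue, so P[monochromatic] = 2·(1/2)^6 = 2^{1 − 6} = 1/32.
Summing: E[X] = C(40, 4) · 2^{1 − 6} = 91390 · 1/32 = 45695/16.
Numerically: E[X] ≈ 2855.938.

E[X] = C(40,4)·2^(1−C(4,2)) = 45695/16 ≈ 2855.938.


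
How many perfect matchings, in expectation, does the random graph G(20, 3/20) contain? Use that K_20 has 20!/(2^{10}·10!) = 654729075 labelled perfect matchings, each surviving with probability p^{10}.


K_20 has 20!/(2^{10}·10!) = 654729075 labelled perfect matchings.
For each such perfect matching H, let X_H = 1 if all 10 edges of H are present in G. Then P[X_H = 1] = p^{10} = (3/20)^{10} = 59049/10240000000000.
By linearity of expectation: E[X] = Σ_H E[X_H] = 654729075 · p^{10} = 654729075 · 59049/10240000000000 = 1546443885987/409600000000.
Numerically: E[X] ≈ 3.775.

E[X] = 654729075 · (3/20)^{10} = 1546443885987/409600000000 ≈ 3.775.


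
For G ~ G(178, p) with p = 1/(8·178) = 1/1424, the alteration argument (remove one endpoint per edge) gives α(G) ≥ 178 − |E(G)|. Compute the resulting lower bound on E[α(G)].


E[|E(G)|] = C(178, 2)·p = 15753 · (1/1424) = 177/16.
E[α(G)] ≥ n − E[|E(G)|] = 178 − 177/16 = 2671/16.
Numerically: ≈ 166.938.
(This is only a lower bound; the true E[α(G)] may be larger.)

E[α(G)] ≥ 2671/16 ≈ 166.938.


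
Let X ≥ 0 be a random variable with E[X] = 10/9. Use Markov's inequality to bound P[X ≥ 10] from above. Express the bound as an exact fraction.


μ = E[X] = 10/9, a = 10.
Markov: P[X ≥ 10] ≤ μ/a = (10/9)/10 = 1/9.
Numerically: ≈ 0.111111.
(Since a = 10 > μ = 1.111111, the bound 1/9 is < 1 and informative.)

P[X ≥ 10] ≤ 1/9 ≈ 0.111111.


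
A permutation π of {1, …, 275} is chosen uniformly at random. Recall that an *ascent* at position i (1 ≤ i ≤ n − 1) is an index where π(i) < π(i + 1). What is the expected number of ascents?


Write X = Σ X_I over i = 1, …, 274, with X_I the indicator of one ascent.
There are 274 indicators.
For each fixed i, the pair (π(i), π(i+1)) is a uniformly random ordered pair of distinct values from {1, …, 275}; by symmetry P[π(i) < π(i+1)] = 1/2.
By linearity: E[X] = 274 · (1/2) = (275 − 1) · (1/2) = 137 ≈ 137.00000.

E[X] = 137 = 137.00000.


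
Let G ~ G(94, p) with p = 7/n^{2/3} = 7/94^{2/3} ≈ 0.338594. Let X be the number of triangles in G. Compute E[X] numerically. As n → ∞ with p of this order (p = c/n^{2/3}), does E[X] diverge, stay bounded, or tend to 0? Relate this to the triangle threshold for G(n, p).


Number of potential triangles: C(94, 3) = 134044.
Each occurs with probability p³ ≈ (0.338594)³ ≈ 3.88184699e-02.
By linearity: E[X] = C(94, 3)·p³ ≈ 134044 · 3.88184699e-02 ≈ 5203.382979.
Since α = 2/3 < 1, p = c/n^{2/3} ≫ 1/n is above the triangle threshold p ~ 1/n. Asymptotically E[X] ~ (c³/6)·n^{3(1−α)} = (7³/6)·n^{1} → ∞; triangles are abundant w.h.p.

E[X] ≈ 5203.382979; in regime p = Θ(1/n^{2/3}) E[X] diverges (above the triangle threshold p ~ 1/n).


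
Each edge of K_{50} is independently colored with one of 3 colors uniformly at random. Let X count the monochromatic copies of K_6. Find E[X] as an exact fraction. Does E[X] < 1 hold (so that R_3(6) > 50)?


E[X] = C(50, 6) · 3^{1 − 15} = 15890700 · 3^{−14} = 15890700/4782969.
As a reduced fraction: E[X] = 5296900/1594323 ≈ 3.3223506.
Is E[X] < 1? NO.
Since E[X] ≥ 1, the first-moment bound is inconclusive at n = 50; it does NOT by itself certify R_3(6) > 50.

E[X] = 5296900/1594323 ≈ 3.3223506; E[X] ≥ 1; first-moment method inconclusive here.


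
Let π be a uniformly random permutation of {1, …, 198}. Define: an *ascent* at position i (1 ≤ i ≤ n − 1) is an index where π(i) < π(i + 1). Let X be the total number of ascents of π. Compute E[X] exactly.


Write X = Σ X_I over i = 1, …, 197, with X_I the indicator of one ascent.
There are 197 indicators.
For each fixed i, the pair (π(i), π(i+1)) is a uniformly random ordered pair of distinct values from {1, …, 198}; by symmetry P[π(i) < π(i+1)] = 1/2.
By linearity: E[X] = 197 · (1/2) = (198 − 1) · (1/2) = 197/2 ≈ 98.500000.

E[X] = 197/2 = 98.500000.


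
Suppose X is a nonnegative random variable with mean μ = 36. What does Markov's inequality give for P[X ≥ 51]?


μ = E[X] = 36, a = 51.
Markov: P[X ≥ 51] ≤ μ/a = (36)/51 = 12/17.
Numerically: ≈ 0.7059.
(Since a = 51 > μ = 36.0000, the bound 12/17 is < 1 and informative.)

P[X ≥ 51] ≤ 12/17 ≈ 0.7059.


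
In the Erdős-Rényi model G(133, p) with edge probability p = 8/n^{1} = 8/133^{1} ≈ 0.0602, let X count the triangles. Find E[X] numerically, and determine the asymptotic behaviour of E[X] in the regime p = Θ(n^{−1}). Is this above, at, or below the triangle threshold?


Number of potential triangles: C(133, 3) = 383306.
Each occurs with probability p³ ≈ (0.0602)³ ≈ 2.17628e-04.
By linearity: E[X] = C(133, 3)·p³ ≈ 383306 · 2.17628e-04 ≈ 83.418.
Here α = 1, so p = 8/n is exactly at the triangle threshold p ~ 1/n. Asymptotically E[X] → c³/6 = 8³/6 = 256/3 ≈ 85.333, a bounded constant. In this regime the triangle count is asymptotically Poisson(c³/6).

E[X] ≈ 83.418; in regime p = Θ(1/n^{1}) E[X] stays bounded (at the triangle threshold p ~ 1/n).


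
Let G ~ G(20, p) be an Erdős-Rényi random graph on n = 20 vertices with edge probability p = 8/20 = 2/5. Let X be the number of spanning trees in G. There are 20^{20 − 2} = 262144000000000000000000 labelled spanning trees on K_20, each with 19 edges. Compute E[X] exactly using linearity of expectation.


K_20 has 20^{20 − 2} = 262144000000000000000000 labelled spanning trees.
For each such spanning tree H, let X_H = 1 if all 19 edges of H are present in G. Then P[X_H = 1] = p^{19} = (2/5)^{19} = 524288/19073486328125.
By linearity: E[X] = Σ_H E[X_H] = 262144000000000000000000 · p^{19} = 262144000000000000000000 · 524288/19073486328125 = 36028797018963968/5.
Numerically: E[X] ≈ 7.2058e+15.

E[X] = 262144000000000000000000 · (2/5)^{19} = 36028797018963968/5 ≈ 7.2058e+15.


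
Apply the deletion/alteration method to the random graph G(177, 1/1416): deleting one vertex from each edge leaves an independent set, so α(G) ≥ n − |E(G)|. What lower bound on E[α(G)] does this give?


E[|E(G)|] = C(177, 2)·p = 15576 · (1/1416) = 11.
E[α(G)] ≥ n − E[|E(G)|] = 177 − 11 = 166.
Numerically: ≈ 166.000.
(This is only a lower bound; the true E[α(G)] may be larger.)

E[α(G)] ≥ 166 ≈ 166.000.


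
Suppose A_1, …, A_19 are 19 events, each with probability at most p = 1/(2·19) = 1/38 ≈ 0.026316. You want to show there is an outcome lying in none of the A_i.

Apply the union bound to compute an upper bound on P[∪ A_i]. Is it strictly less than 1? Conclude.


Union bound: P[∪_{i=1}^{19} A_i] ≤ Σ_i P[A_i] ≤ 19·p = 19·(1/38) = 1/2.
Numerically: 1/2 ≈ 0.500000.
Is 1/2 < 1? YES.
Since P[∪ A_i] ≤ 1/2 < 1, the complement has P[∩ A_i^c] ≥ 1 − 1/2 = 1/2 > 0, so some outcome avoids every A_i.

19·p = 1/2 ≈ 0.500000; existence CERTIFIED by the union bound.


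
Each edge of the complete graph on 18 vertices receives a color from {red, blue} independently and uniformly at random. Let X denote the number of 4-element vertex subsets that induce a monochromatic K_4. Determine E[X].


Let X = Σ_S X_S over the C(18, 4) = 3060 subsets S of size 4, where X_S = 1 if the K_4 on S is monochromatic.
For a fixed S, the K_4 on S has C(4, 2) = 6 edges. P[all 6 edges red] = (1/2)^6, and likewise for blue, so P[monochromatic] = 2·(1/2)^6 = 2^{1 − 6} = 1/32.
Summing: E[X] = C(18, 4) · 2^{1 − 6} = 3060 · 1/32 = 765/8.
Numerically: E[X] ≈ 95.625000.

E[X] = C(18,4)·2^(1−C(4,2)) = 765/8 ≈ 95.625000.


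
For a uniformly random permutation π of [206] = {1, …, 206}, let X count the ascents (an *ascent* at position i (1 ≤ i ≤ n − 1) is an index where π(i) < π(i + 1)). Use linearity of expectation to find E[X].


Write X = Σ X_I over i = 1, …, 205, with X_I the indicator of one ascent.
There are 205 indicators.
For each fixed i, the pair (π(i), π(i+1)) is a uniformly random ordered pair of distinct values from {1, …, 206}; by symmetry P[π(i) < π(i+1)] = 1/2.
By linearity: E[X] = 205 · (1/2) = (206 − 1) · (1/2) = 205/2 ≈ 102.500000.

E[X] = 205/2 = 102.500000.


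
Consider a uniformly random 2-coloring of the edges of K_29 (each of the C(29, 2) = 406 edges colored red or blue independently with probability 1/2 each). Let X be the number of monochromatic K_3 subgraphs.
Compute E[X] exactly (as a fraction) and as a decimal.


Let X = Σ_S X_S over the C(29, 3) = 3654 subsets S of size 3, where X_S = 1 if the K_3 on S is monochromatic.
For a fixed S, the K_3 on S has C(3, 2) = 3 edges. P[all 3 edges red] = (1/2)^3, and likewise for blue, so P[monochromatic] = 2·(1/2)^3 = 2^{1 − 3} = 1/4.
By linearity of expectation: E[X] = C(29, 3) · 2^{1 − 3} = 3654 · 1/4 = 1827/2.
Numerically: E[X] ≈ 913.500000.

E[X] = C(29,3)·2^(1−C(3,2)) = 1827/2 ≈ 913.500000.


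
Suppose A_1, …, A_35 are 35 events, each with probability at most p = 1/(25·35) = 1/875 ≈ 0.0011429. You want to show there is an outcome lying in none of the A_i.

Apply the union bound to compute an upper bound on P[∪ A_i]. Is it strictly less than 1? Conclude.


Union bound: P[∪_{i=1}^{35} A_i] ≤ Σ_i P[A_i] ≤ 35·p = 35·(1/875) = 1/25.
Numerically: 1/25 ≈ 0.0400000.
Is 1/25 < 1? YES.
Since P[∪ A_i] ≤ 1/25 < 1, the complement has P[∩ A_i^c] ≥ 1 − 1/25 = 24/25 > 0, so some outcome avoids every A_i.

35·p = 1/25 ≈ 0.0400000; existence CERTIFIED by the union bound.


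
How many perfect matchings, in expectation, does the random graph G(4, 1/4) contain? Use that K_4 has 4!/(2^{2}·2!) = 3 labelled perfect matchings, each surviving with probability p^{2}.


K_4 has 4!/(2^{2}·2!) = 3 labelled perfect matchings.
For each such perfect matching H, let X_H = 1 if all 2 edges of H are present in G. Then P[X_H = 1] = p^{2} = (1/4)^{2} = 1/16.
By linearity of expectation: E[X] = Σ_H E[X_H] = 3 · p^{2} = 3 · 1/16 = 3/16.
Numerically: E[X] ≈ 0.188.

E[X] = 3 · (1/4)^{2} = 3/16 ≈ 0.188.


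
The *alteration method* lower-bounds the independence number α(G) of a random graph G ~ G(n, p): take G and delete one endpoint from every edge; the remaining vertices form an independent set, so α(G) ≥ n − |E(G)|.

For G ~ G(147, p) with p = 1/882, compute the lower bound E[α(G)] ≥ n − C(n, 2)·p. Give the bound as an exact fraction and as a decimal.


E[|E(G)|] = C(147, 2)·p = 10731 · (1/882) = 73/6.
E[α(G)] ≥ n − E[|E(G)|] = 147 − 73/6 = 809/6.
Numerically: ≈ 134.8333.
(This is only a lower bound; the true E[α(G)] may be larger.)

E[α(G)] ≥ 809/6 ≈ 134.8333.


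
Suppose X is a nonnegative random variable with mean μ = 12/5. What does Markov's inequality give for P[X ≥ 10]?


μ = E[X] = 12/5, a = 10.
Markov: P[X ≥ 10] ≤ μ/a = (12/5)/10 = 6/25.
Numerically: ≈ 0.2400.
(Since a = 10 > μ = 2.4000, the bound 6/25 is < 1 and informative.)

P[X ≥ 10] ≤ 6/25 ≈ 0.2400.


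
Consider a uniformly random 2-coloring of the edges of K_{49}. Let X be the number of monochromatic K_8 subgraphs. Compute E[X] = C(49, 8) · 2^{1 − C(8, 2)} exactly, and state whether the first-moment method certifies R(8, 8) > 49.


E[X] = C(49, 8) · 2^{1 − 28} = 450978066 · 2^{−27} = 450978066/134217728.
As a reduced fraction: E[X] = 225489033/67108864 ≈ 3.360.
Is E[X] < 1? NO.
Since E[X] ≥ 1, the first-moment bound is inconclusive at n = 49; it does NOT by itself certify R(8, 8) > 49.

E[X] = 225489033/67108864 ≈ 3.360; E[X] ≥ 1; first-moment method inconclusive here.


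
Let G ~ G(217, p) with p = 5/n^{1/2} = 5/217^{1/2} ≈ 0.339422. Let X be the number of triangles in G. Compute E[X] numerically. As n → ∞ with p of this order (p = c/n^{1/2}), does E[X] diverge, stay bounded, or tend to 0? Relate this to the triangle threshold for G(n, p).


Number of potential triangles: C(217, 3) = 1679580.
Each occurs with probability p³ ≈ (0.339422)³ ≈ 3.91039305e-02.
By linearity: E[X] = C(217, 3)·p³ ≈ 1679580 · 3.91039305e-02 ≈ 65678.179572.
Since α = 1/2 < 1, p = c/n^{1/2} ≫ 1/n is above the triangle threshold p ~ 1/n. Asymptotically E[X] ~ (c³/6)·n^{3(1−α)} = (5³/6)·n^{1.5} → ∞; triangles are abundant w.h.p.

E[X] ≈ 65678.179572; in regime p = Θ(1/n^{1/2}) E[X] diverges (above the triangle threshold p ~ 1/n).


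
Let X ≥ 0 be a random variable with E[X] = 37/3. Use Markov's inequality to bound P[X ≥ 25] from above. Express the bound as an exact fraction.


μ = E[X] = 37/3, a = 25.
Markov: P[X ≥ 25] ≤ μ/a = (37/3)/25 = 37/75.
Numerically: ≈ 0.493333.
(Since a = 25 > μ = 12.333333, the bound 37/75 is < 1 and informative.)

P[X ≥ 25] ≤ 37/75 ≈ 0.493333.


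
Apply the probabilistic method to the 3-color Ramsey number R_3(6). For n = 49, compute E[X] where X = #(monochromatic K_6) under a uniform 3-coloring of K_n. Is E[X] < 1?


E[X] = C(49, 6) · 3^{1 − 15} = 13983816 · 3^{−14} = 13983816/4782969.
As a reduced fraction: E[X] = 4661272/1594323 ≈ 2.924.
Is E[X] < 1? NO.
Since E[X] ≥ 1, the first-moment bound is inconclusive at n = 49; it does NOT by itself certify R_3(6) > 49.

E[X] = 4661272/1594323 ≈ 2.924; E[X] ≥ 1; first-moment method inconclusive here.


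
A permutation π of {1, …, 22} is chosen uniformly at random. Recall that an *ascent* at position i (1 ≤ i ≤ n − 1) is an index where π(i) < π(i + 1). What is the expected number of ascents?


Write X = Σ X_I over i = 1, …, 21, with X_I the indicator of one ascent.
There are 21 indicators.
For each fixed i, the pair (π(i), π(i+1)) is a uniformly random ordered pair of distinct values from {1, …, 22}; by symmetry P[π(i) < π(i+1)] = 1/2.
By linearity: E[X] = 21 · (1/2) = (22 − 1) · (1/2) = 21/2 ≈ 10.500000.

E[X] = 21/2 = 10.500000.


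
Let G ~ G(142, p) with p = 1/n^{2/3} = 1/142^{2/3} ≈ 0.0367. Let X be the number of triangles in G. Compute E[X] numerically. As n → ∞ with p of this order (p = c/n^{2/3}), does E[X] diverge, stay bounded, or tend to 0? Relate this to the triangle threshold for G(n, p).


Number of potential triangles: C(142, 3) = 467180.
Each occurs with probability p³ ≈ (0.0367)³ ≈ 4.95933e-05.
By linearity: E[X] = C(142, 3)·p³ ≈ 467180 · 4.95933e-05 ≈ 23.169.
Since α = 2/3 < 1, p = c/n^{2/3} ≫ 1/n is above the triangle threshold p ~ 1/n. Asymptotically E[X] ~ (c³/6)·n^{3(1−α)} = (1³/6)·n^{1} → ∞; triangles are abundant w.h.p.

E[X] ≈ 23.169; in regime p = Θ(1/n^{2/3}) E[X] diverges (above the triangle threshold p ~ 1/n).


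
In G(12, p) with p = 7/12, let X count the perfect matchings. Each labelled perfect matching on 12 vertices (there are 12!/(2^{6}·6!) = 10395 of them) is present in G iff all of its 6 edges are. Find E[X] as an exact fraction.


K_12 has 12!/(2^{6}·6!) = 10395 labelled perfect matchings.
For each such perfect matching H, let X_H = 1 if all 6 edges of H are present in G. Then P[X_H = 1] = p^{6} = (7/12)^{6} = 117649/2985984.
Summing the indicators: E[X] = Σ_H E[X_H] = 10395 · p^{6} = 10395 · 117649/2985984 = 45294865/110592.
Numerically: E[X] ≈ 409.57.

E[X] = 10395 · (7/12)^{6} = 45294865/110592 ≈ 409.57.


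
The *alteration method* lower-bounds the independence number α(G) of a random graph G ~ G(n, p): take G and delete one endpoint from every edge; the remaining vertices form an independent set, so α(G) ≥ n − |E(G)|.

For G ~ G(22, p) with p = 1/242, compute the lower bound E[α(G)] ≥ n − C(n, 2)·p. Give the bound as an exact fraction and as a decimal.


E[|E(G)|] = C(22, 2)·p = 231 · (1/242) = 21/22.
E[α(G)] ≥ n − E[|E(G)|] = 22 − 21/22 = 463/22.
Numerically: ≈ 21.04545.
(This is only a lower bound; the true E[α(G)] may be larger.)

E[α(G)] ≥ 463/22 ≈ 21.04545.


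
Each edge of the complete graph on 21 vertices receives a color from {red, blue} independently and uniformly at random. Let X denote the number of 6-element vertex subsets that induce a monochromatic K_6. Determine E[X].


Let X = Σ_S X_S over the C(21, 6) = 54264 subsets S of size 6, where X_S = 1 if the K_6 on S is monochromatic.
For a fixed S, the K_6 on S has C(6, 2) = 15 edges. P[all 15 edges red] = (1/2)^15, and likewise for blue, so P[monochromatic] = 2·(1/2)^15 = 2^{1 − 15} = 1/16384.
Summing: E[X] = C(21, 6) · 2^{1 − 15} = 54264 · 1/16384 = 6783/2048.
Numerically: E[X] ≈ 3.31201.

E[X] = C(21,6)·2^(1−C(6,2)) = 6783/2048 ≈ 3.31201.


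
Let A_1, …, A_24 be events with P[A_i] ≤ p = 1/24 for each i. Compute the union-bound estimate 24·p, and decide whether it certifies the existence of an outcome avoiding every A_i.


Union bound: P[∪_{i=1}^{24} A_i] ≤ Σ_i P[A_i] ≤ 24·p = 24·(1/24) = 1.
Numerically: 1 ≈ 1.0000000.
Is 1 < 1? NO.
Since the bound 1 is ≥ 1, the union bound is uninformative here; it does NOT by itself certify existence.

24·p = 1 ≈ 1.0000000; existence NOT certified by the union bound.


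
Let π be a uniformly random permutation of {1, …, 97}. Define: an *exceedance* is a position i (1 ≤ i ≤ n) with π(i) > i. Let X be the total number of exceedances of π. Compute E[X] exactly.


Write X = Σ_{i=1}^{97} X_i, where X_i = 1_{π(i) > i}.
For each fixed i, π(i) is uniform over {1, …, 97} (marginal of a uniform permutation), so P[π(i) > i] = (n − i)/n. Summing: Σ_{i=1}^{97} (n − i)/n = (0 + 1 + … + 96)/97 = 97(97 − 1)/(2·97) = (97 − 1)/2.
Hence E[X] = Σ_{i=1}^{97} (97 − i)/97 = 48 ≈ 48.0000.

E[X] = 48 = 48.0000.


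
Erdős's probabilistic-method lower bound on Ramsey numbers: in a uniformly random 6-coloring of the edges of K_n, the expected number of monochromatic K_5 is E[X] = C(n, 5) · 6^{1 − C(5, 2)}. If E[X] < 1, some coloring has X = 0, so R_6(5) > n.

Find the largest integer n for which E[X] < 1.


We need C(n, 5) · 6^{1 − 10} < 1, i.e. C(n, 5) < 6^{10 − 1} = 10077696.
Check values of n near the boundary:
  n = 66: C(66, 5) = 8936928; 8936928 < 10077696? YES
  n = 67: C(67, 5) = 9657648; 9657648 < 10077696? YES
  n = 68: C(68, 5) = 10424128; 10424128 < 10077696? NO
The largest n with C(n, 5) < 10077696 is n = 67 (where E[X] = 67067/69984 ≈ 0.95832). Hence R_6(5) > 67, i.e. R_6(5) ≥ 68.

Largest n = 67; hence R_6(5) > 67.


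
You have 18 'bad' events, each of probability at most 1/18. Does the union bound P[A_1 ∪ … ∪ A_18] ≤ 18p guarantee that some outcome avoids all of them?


Union bound: P[∪_{i=1}^{18} A_i] ≤ Σ_i P[A_i] ≤ 18·p = 18·(1/18) = 1.
Numerically: 1 ≈ 1.0000000.
Is 1 < 1? NO.
Since the bound 1 is ≥ 1, the union bound is uninformative here; it does NOT by itself certify existence.

18·p = 1 ≈ 1.0000000; existence NOT certified by the union bound.


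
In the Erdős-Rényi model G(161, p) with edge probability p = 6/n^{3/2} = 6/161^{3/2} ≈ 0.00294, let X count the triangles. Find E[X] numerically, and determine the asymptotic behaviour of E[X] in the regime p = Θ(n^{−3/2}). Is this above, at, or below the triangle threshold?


Number of potential triangles: C(161, 3) = 682640.
Each occurs with probability p³ ≈ (0.00294)³ ≈ 2.53360e-08.
By linearity: E[X] = C(161, 3)·p³ ≈ 682640 · 2.53360e-08 ≈ 0.017.
Since α = 3/2 > 1, p = c/n^{3/2} = o(1/n) is below the triangle threshold p ~ 1/n. Asymptotically E[X] ~ (c³/6)·n^{3(1−α)} = (6³/6)·n^{-1.5} → 0, so by Markov's inequality G has no triangles w.h.p.

E[X] ≈ 0.017; in regime p = Θ(1/n^{3/2}) E[X] tends to 0 (below the triangle threshold p ~ 1/n).


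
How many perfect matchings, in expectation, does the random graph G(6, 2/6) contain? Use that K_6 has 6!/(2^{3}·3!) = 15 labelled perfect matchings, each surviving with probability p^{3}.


K_6 has 6!/(2^{3}·3!) = 15 labelled perfect matchings.
For each such perfect matching H, let X_H = 1 if all 3 edges of H are present in G. Then P[X_H = 1] = p^{3} = (1/3)^{3} = 1/27.
By linearity of expectation: E[X] = Σ_H E[X_H] = 15 · p^{3} = 15 · 1/27 = 5/9.
Numerically: E[X] ≈ 0.555556.

E[X] = 15 · (1/3)^{3} = 5/9 ≈ 0.555556.


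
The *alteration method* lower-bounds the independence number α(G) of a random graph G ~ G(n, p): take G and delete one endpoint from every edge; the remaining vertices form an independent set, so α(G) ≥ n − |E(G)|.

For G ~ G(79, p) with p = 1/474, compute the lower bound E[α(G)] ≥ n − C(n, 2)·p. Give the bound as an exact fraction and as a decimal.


E[|E(G)|] = C(79, 2)·p = 3081 · (1/474) = 13/2.
E[α(G)] ≥ n − E[|E(G)|] = 79 − 13/2 = 145/2.
Numerically: ≈ 72.500.
(This is only a lower bound; the true E[α(G)] may be larger.)

E[α(G)] ≥ 145/2 ≈ 72.500.


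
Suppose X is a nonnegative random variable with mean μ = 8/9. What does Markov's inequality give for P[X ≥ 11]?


μ = E[X] = 8/9, a = 11.
Markov: P[X ≥ 11] ≤ μ/a = (8/9)/11 = 8/99.
Numerically: ≈ 0.081.
(Since a = 11 > μ = 0.889, the bound 8/99 is < 1 and informative.)

P[X ≥ 11] ≤ 8/99 ≈ 0.081.


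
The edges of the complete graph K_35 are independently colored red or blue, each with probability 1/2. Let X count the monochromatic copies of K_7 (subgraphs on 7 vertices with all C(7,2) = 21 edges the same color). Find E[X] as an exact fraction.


Let X = Σ_S X_S over the C(35, 7) = 6724520 subsets S of size 7, where X_S = 1 if the K_7 on S is monochromatic.
For a fixed S, the K_7 on S has C(7, 2) = 21 edges. P[all 21 edges red] = (1/2)^21, and likewise for blue, so P[monochromatic] = 2·(1/2)^21 = 2^{1 − 21} = 1/1048576.
Summing: E[X] = C(35, 7) · 2^{1 − 21} = 6724520 · 1/1048576 = 840565/131072.
Numerically: E[X] ≈ 6.413002.

E[X] = C(35,7)·2^(1−C(7,2)) = 840565/131072 ≈ 6.413002.


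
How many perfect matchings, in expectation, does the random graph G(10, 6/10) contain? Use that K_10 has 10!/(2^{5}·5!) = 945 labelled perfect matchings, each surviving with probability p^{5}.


K_10 has 10!/(2^{5}·5!) = 945 labelled perfect matchings.
For each such perfect matching H, let X_H = 1 if all 5 edges of H are present in G. Then P[X_H = 1] = p^{5} = (3/5)^{5} = 243/3125.
Summing the indicators: E[X] = Σ_H E[X_H] = 945 · p^{5} = 945 · 243/3125 = 45927/625.
Numerically: E[X] ≈ 73.5.

E[X] = 945 · (3/5)^{5} = 45927/625 ≈ 73.5.


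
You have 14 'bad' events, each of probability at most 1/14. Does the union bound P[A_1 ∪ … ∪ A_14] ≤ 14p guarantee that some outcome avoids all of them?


Union bound: P[∪_{i=1}^{14} A_i] ≤ Σ_i P[A_i] ≤ 14·p = 14·(1/14) = 1.
Numerically: 1 ≈ 1.000.
Is 1 < 1? NO.
Since the bound 1 is ≥ 1, the union bound is uninformative here; it does NOT by itself certify existence.

14·p = 1 ≈ 1.000; existence NOT certified by the union bound.


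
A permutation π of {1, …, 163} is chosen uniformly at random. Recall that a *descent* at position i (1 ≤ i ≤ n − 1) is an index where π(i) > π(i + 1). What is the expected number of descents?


Write X = Σ X_I over i = 1, …, 162, with X_I the indicator of one descent.
There are 162 indicators.
For each fixed i, the pair (π(i), π(i+1)) is a uniformly random ordered pair of distinct values from {1, …, 163}; by symmetry P[π(i) > π(i+1)] = 1/2.
By linearity: E[X] = 162 · (1/2) = (163 − 1) · (1/2) = 81 ≈ 81.000000.

E[X] = 81 = 81.000000.


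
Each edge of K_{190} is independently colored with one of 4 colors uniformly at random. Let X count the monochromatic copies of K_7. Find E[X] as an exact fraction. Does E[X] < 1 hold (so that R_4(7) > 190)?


E[X] = C(190, 7) · 4^{1 − 21} = 1585940245560 · 4^{−20} = 1585940245560/1099511627776.
As a reduced fraction: E[X] = 198242530695/137438953472 ≈ 1.442.
Is E[X] < 1? NO.
Since E[X] ≥ 1, the first-moment bound is inconclusive at n = 190; it does NOT by itself certify R_4(7) > 190.

E[X] = 198242530695/137438953472 ≈ 1.442; E[X] ≥ 1; first-moment method inconclusive here.
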